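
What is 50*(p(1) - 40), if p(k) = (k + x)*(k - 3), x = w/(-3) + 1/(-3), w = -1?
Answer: -2100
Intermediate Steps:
x = 0 (x = -1/(-3) + 1/(-3) = -1*(-1/3) + 1*(-1/3) = 1/3 - 1/3 = 0)
p(k) = k*(-3 + k) (p(k) = (k + 0)*(k - 3) = k*(-3 + k))
50*(p(1) - 40) = 50*(1*(-3 + 1) - 40) = 50*(1*(-2) - 40) = 50*(-2 - 40) = 50*(-42) = -2100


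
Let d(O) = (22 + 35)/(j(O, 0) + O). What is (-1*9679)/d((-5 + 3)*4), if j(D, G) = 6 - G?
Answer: 19358/57 ≈ 339.61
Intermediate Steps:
d(O) = 57/(6 + O) (d(O) = (22 + 35)/((6 - 1*0) + O) = 57/((6 + 0) + O) = 57/(6 + O))
(-1*9679)/d((-5 + 3)*4) = (-1*9679)/((57/(6 + (-5 + 3)*4))) = -9679/(57/(6 - 2*4)) = -9679/(57/(6 - 8)) = -9679/(57/(-2)) = -9679/(57*(-½)) = -9679/(-57/2) = -9679*(-2/57) = 19358/57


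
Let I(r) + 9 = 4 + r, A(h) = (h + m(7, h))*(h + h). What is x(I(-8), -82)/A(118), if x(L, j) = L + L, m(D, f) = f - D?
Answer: -13/27022 ≈ -0.00048109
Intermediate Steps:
A(h) = 2*h*(-7 + 2*h) (A(h) = (h + (h - 1*7))*(h + h) = (h + (h - 7))*(2*h) = (h + (-7 + h))*(2*h) = (-7 + 2*h)*(2*h) = 2*h*(-7 + 2*h))
I(r) = -5 + r (I(r) = -9 + (4 + r) = -5 + r)
x(L, j) = 2*L
x(I(-8), -82)/A(118) = (2*(-5 - 8))/((2*118*(-7 + 2*118))) = (2*(-13))/((2*118*(-7 + 236))) = -26/(2*118*229) = -26/54044 = -26*1/54044 = -13/27022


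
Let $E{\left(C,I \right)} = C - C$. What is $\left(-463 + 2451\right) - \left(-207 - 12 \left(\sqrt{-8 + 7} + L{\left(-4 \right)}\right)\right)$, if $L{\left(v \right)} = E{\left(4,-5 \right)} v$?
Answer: $2195 + 12 i \approx 2195.0 + 12.0 i$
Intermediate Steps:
$E{\left(C,I \right)} = 0$
$L{\left(v \right)} = 0$ ($L{\left(v \right)} = 0 v = 0$)
$\left(-463 + 2451\right) - \left(-207 - 12 \left(\sqrt{-8 + 7} + L{\left(-4 \right)}\right)\right) = \left(-463 + 2451\right) + \left(207 - - 12 \left(\sqrt{-8 + 7} + 0\right)\right) = 1988 + \left(207 - - 12 \left(\sqrt{-1} + 0\right)\right) = 1988 + \left(207 - - 12 \left(i + 0\right)\right) = 1988 + \left(207 - - 12 i\right) = 1988 + \left(207 + 12 i\right) = 2195 + 12 i$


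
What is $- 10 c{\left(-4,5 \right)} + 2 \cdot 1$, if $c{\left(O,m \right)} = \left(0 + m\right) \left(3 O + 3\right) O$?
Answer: $-1798$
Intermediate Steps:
$c{\left(O,m \right)} = O m \left(3 + 3 O\right)$ ($c{\left(O,m \right)} = m \left(3 + 3 O\right) O = O m \left(3 + 3 O\right)$)
$- 10 c{\left(-4,5 \right)} + 2 \cdot 1 = - 10 \cdot 3 \left(-4\right) 5 \left(1 - 4\right) + 2 \cdot 1 = - 10 \cdot 3 \left(-4\right) 5 \left(-3\right) + 2 = \left(-10\right) 180 + 2 = -1800 + 2 = -1798$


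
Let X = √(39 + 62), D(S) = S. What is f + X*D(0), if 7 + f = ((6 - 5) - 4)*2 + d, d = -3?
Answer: -16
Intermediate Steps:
X = √101 ≈ 10.050
f = -16 (f = -7 + (((6 - 5) - 4)*2 - 3) = -7 + ((1 - 4)*2 - 3) = -7 + (-3*2 - 3) = -7 + (-6 - 3) = -7 - 9 = -16)
f + X*D(0) = -16 + √101*0 = -16 + 0 = -16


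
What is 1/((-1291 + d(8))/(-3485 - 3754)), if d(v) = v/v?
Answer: 2413/430 ≈ 5.6116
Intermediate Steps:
d(v) = 1
1/((-1291 + d(8))/(-3485 - 3754)) = 1/((-1291 + 1)/(-3485 - 3754)) = 1/(-1290/(-7239)) = 1/(-1290*(-1/7239)) = 1/(430/2413) = 2413/430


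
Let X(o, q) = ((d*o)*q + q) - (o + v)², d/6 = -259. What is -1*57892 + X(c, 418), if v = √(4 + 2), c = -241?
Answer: 156431291 + 482*√6 ≈ 1.5643e+8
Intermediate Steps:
d = -1554 (d = 6*(-259) = -1554)
v = √6 ≈ 2.4495
X(o, q) = q - (o + √6)² - 1554*o*q (X(o, q) = ((-1554*o)*q + q) - (o + √6)² = (-1554*o*q + q) - (o + √6)² = (q - 1554*o*q) - (o + √6)² = q - (o + √6)² - 1554*o*q)
-1*57892 + X(c, 418) = -1*57892 + (418 - (-241 + √6)² - 1554*(-241)*418) = -57892 + (418 - (-241 + √6)² + 156546852) = -57892 + (156547270 - (-241 + √6)²) = 156489378 - (-241 + √6)²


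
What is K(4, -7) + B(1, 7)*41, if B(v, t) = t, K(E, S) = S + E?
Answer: 284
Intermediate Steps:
K(E, S) = E + S
K(4, -7) + B(1, 7)*41 = (4 - 7) + 7*41 = -3 + 287 = 284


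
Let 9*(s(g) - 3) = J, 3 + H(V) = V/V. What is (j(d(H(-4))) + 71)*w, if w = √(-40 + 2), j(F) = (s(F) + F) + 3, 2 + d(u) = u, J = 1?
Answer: 658*I*√38/9 ≈ 450.69*I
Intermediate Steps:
H(V) = -2 (H(V) = -3 + V/V = -3 + 1 = -2)
s(g) = 28/9 (s(g) = 3 + (⅑)*1 = 3 + ⅑ = 28/9)
d(u) = -2 + u
j(F) = 55/9 + F (j(F) = (28/9 + F) + 3 = 55/9 + F)
w = I*√38 (w = √(-38) = I*√38 ≈ 6.1644*I)
(j(d(H(-4))) + 71)*w = ((55/9 + (-2 - 2)) + 71)*(I*√38) = ((55/9 - 4) + 71)*(I*√38) = (19/9 + 71)*(I*√38) = 658*(I*√38)/9 = 658*I*√38/9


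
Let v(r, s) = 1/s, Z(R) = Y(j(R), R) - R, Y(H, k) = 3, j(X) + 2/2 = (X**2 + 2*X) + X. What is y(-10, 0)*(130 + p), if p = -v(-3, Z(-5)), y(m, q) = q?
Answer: 0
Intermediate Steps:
j(X) = -1 + X**2 + 3*X (j(X) = -1 + ((X**2 + 2*X) + X) = -1 + (X**2 + 3*X) = -1 + X**2 + 3*X)
Z(R) = 3 - R
p = -1/8 (p = -1/(3 - 1*(-5)) = -1/(3 + 5) = -1/8 ≈ -0.12500)
y(-10, 0)*(130 + p) = 0*(130 - 1/8) = 0*(1039/8) = 0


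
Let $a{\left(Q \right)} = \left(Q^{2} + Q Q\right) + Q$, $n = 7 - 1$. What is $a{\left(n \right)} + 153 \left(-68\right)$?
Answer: $-10326$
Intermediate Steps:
$n = 6$
$a{\left(Q \right)} = Q + 2 Q^{2}$ ($a{\left(Q \right)} = \left(Q^{2} + Q^{2}\right) + Q = 2 Q^{2} + Q = Q + 2 Q^{2}$)
$a{\left(n \right)} + 153 \left(-68\right) = 6 \left(1 + 2 \cdot 6\right) + 153 \left(-68\right) = 6 \left(1 + 12\right) - 10404 = 6 \cdot 13 - 10404 = 78 - 10404 = -10326$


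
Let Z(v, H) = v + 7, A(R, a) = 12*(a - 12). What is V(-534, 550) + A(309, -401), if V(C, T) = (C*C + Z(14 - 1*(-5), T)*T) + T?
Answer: 295050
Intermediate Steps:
A(R, a) = -144 + 12*a (A(R, a) = 12*(-12 + a) = -144 + 12*a)
Z(v, H) = 7 + v
V(C, T) = C**2 + 27*T (V(C, T) = (C*C + (7 + (14 - 1*(-5)))*T) + T = (C**2 + (7 + (14 + 5))*T) + T = (C**2 + (7 + 19)*T) + T = (C**2 + 26*T) + T = C**2 + 27*T)
V(-534, 550) + A(309, -401) = ((-534)**2 + 27*550) + (-144 + 12*(-401)) = (285156 + 14850) + (-144 - 4812) = 300006 - 4956 = 295050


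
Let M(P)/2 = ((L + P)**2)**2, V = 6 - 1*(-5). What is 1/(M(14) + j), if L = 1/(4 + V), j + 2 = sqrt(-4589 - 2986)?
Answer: 200684467620000/15714406579335051799 - 12814453125*I*sqrt(303)/15714406579335051799 ≈ 1.2771e-5 - 1.4195e-8*I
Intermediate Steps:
j = -2 + 5*I*sqrt(303) (j = -2 + sqrt(-4589 - 2986) = -2 + sqrt(-7575) = -2 + 5*I*sqrt(303) ≈ -2.0 + 87.034*I)
V = 11 (V = 6 + 5 = 11)
L = 1/15 (L = 1/(4 + 11) = 1/15 ≈ 0.066667)
M(P) = 2*(1/15 + P)**4 (M(P) = 2*((1/15 + P)**2)**2 = 2*(1/15 + P)**4)
1/(M(14) + j) = 1/(2*(1 + 15*14)**4/50625 + (-2 + 5*I*sqrt(303))) = 1/(2*(1 + 210)**4/50625 + (-2 + 5*I*sqrt(303))) = 1/((2/50625)*211**4 + (-2 + 5*I*sqrt(303))) = 1/((2/50625)*1982119441 + (-2 + 5*I*sqrt(303))) = 1/(3964238882/50625 + (-2 + 5*I*sqrt(303))) = 1/(3964137632/50625 + 5*I*sqrt(303))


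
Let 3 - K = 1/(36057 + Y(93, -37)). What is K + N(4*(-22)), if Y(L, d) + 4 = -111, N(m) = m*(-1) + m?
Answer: 107825/35942 ≈ 3.0000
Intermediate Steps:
N(m) = 0 (N(m) = -m + m = 0)
Y(L, d) = -115 (Y(L, d) = -4 - 111 = -115)
K = 107825/35942 (K = 3 - 1/(36057 - 115) = 3 - 1/35942 = 107825/35942 ≈ 3.0000)
K + N(4*(-22)) = 107825/35942 + 0 = 107825/35942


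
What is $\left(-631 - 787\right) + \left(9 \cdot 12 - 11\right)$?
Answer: $-1321$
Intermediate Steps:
$\left(-631 - 787\right) + \left(9 \cdot 12 - 11\right) = -1418 + \left(108 - 11\right) = -1418 + 97 = -1321$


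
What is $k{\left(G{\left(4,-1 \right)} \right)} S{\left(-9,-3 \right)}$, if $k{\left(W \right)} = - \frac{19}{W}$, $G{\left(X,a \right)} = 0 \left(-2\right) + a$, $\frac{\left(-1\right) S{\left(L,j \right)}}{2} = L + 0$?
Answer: $342$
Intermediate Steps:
$S{\left(L,j \right)} = - 2 L$ ($S{\left(L,j \right)} = - 2 \left(L + 0\right) = - 2 L$)
$G{\left(X,a \right)} = a$ ($G{\left(X,a \right)} = 0 + a = a$)
$k{\left(G{\left(4,-1 \right)} \right)} S{\left(-9,-3 \right)} = - \frac{19}{-1} \left(\left(-2\right) \left(-9\right)\right) = \left(-19\right) \left(-1\right) 18 = 19 \cdot 18 = 342$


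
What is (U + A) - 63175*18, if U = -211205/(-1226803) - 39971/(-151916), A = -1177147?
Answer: -431317775590461263/186371004548 ≈ -2.3143e+6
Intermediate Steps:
U = 81121961493/186371004548 (U = -211205*(-1/1226803) - 39971*(-1/151916) = 211205/1226803 + 39971/151916 = 81121961493/186371004548 ≈ 0.43527)
(U + A) - 63175*18 = (81121961493/186371004548 - 1177147) - 63175*18 = -219385987768703063/186371004548 - 1*1137150 = -219385987768703063/186371004548 - 1137150 = -431317775590461263/186371004548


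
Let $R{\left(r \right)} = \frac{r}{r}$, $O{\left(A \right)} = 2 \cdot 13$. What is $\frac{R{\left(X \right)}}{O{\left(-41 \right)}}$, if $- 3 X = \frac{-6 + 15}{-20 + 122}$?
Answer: $\frac{1}{26} \approx 0.038462$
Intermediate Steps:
$O{\left(A \right)} = 26$
$X = - \frac{1}{34}$ ($X = - \frac{\left(-6 + 15\right) \frac{1}{-20 + 122}}{3} = - \frac{9 \cdot \frac{1}{102}}{3} = \left(- \frac{1}{3}\right) \frac{3}{34} = - \frac{1}{34} \approx -0.029412$)
$R{\left(r \right)} = 1$
$\frac{R{\left(X \right)}}{O{\left(-41 \right)}} = 1 \cdot \frac{1}{26} = \frac{1}{26}$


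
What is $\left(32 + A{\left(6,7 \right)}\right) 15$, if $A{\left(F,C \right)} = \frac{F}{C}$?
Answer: $\frac{3450}{7} \approx 492.86$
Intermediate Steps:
$\left(32 + A{\left(6,7 \right)}\right) 15 = \left(32 + \frac{6}{7}\right) 15 = \frac{230}{7} \cdot 15 = \frac{3450}{7}$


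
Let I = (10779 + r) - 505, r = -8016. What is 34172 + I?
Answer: 36430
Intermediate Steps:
I = 2258 (I = (10779 - 8016) - 505 = 2763 - 505 = 2258)
34172 + I = 34172 + 2258 = 36430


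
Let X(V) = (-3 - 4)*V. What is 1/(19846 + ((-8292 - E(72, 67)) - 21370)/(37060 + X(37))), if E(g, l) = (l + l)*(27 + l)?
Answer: 12267/243436796 ≈ 5.0391e-5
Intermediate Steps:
X(V) = -7*V
E(g, l) = 2*l*(27 + l) (E(g, l) = (2*l)*(27 + l) = 2*l*(27 + l))
1/(19846 + ((-8292 - E(72, 67)) - 21370)/(37060 + X(37))) = 1/(19846 + ((-8292 - 2*67*(27 + 67)) - 21370)/(37060 - 7*37)) = 1/(19846 + ((-8292 - 2*67*94) - 21370)/(37060 - 259)) = 1/(19846 + ((-8292 - 1*12596) - 21370)/36801) = 1/(19846 + ((-8292 - 12596) - 21370)*(1/36801)) = 1/(19846 + (-20888 - 21370)*(1/36801)) = 1/(19846 - 42258*1/36801) = 1/(19846 - 14086/12267) = 1/(243436796/12267) = 12267/243436796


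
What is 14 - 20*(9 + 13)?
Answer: -426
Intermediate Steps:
14 - 20*(9 + 13) = 14 - 20*22 = 14 - 440 = -426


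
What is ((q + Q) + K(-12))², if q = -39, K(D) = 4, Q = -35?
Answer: 4900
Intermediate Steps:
((q + Q) + K(-12))² = ((-39 - 35) + 4)² = (-74 + 4)² = (-70)² = 4900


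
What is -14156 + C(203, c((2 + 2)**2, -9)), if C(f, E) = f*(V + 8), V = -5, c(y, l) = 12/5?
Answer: -13547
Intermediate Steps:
c(y, l) = 12/5 (c(y, l) = 12*(1/5) = 12/5)
C(f, E) = 3*f (C(f, E) = f*(-5 + 8) = f*3 = 3*f)
-14156 + C(203, c((2 + 2)**2, -9)) = -14156 + 3*203 = -14156 + 609 = -13547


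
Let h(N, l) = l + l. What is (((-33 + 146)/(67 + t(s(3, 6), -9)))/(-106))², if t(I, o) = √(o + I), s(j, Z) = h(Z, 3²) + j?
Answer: 57473269/225209091844 - 855523*√3/56302272961 ≈ 0.00022888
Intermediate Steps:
h(N, l) = 2*l
s(j, Z) = 18 + j (s(j, Z) = 2*3² + j = 2*9 + j = 18 + j)
t(I, o) = √(I + o)
(((-33 + 146)/(67 + t(s(3, 6), -9)))/(-106))² = (((-33 + 146)/(67 + √((18 + 3) - 9)))/(-106))² = ((113/(67 + √(21 - 9)))*(-1/106))² = ((113/(67 + √12))*(-1/106))² = ((113/(67 + 2*√3))*(-1/106))² = (-113/(106*(67 + 2*√3)))² = 12769/(11236*(67 + 2*√3)²)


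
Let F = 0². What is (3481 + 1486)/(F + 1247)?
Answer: 4967/1247 ≈ 3.9832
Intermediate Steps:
F = 0
(3481 + 1486)/(F + 1247) = (3481 + 1486)/(0 + 1247) = 4967/1247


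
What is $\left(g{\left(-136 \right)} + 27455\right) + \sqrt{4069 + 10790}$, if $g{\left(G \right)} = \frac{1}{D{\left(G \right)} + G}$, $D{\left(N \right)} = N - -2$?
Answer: $\frac{7412849}{270} + 3 \sqrt{1651} \approx 27577.0$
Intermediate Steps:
$D{\left(N \right)} = 2 + N$ ($D{\left(N \right)} = N + 2 = 2 + N$)
$g{\left(G \right)} = \frac{1}{2 + 2 G}$ ($g{\left(G \right)} = \frac{1}{\left(2 + G\right) + G} = \frac{1}{2 + 2 G}$)
$\left(g{\left(-136 \right)} + 27455\right) + \sqrt{4069 + 10790} = \left(\frac{1}{2 \left(1 - 136\right)} + 27455\right) + \sqrt{4069 + 10790} = \left(\frac{1}{2 \left(-135\right)} + 27455\right) + \sqrt{14859} = \left(\frac{1}{2} \left(- \frac{1}{135}\right) + 27455\right) + 3 \sqrt{1651} = \left(- \frac{1}{270} + 27455\right) + 3 \sqrt{1651} = \frac{7412849}{270} + 3 \sqrt{1651}$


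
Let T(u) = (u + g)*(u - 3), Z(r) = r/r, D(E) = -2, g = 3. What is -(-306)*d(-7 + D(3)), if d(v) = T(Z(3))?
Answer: -2448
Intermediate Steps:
Z(r) = 1
T(u) = (-3 + u)*(3 + u) (T(u) = (u + 3)*(u - 3) = (3 + u)*(-3 + u) = (-3 + u)*(3 + u))
d(v) = -8 (d(v) = -9 + 1² = -9 + 1 = -8)
-(-306)*d(-7 + D(3)) = -(-306)*(-8) = -306*8 = -2448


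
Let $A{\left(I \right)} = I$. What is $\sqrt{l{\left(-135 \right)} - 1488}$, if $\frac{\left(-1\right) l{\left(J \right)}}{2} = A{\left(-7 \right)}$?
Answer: $i \sqrt{1474} \approx 38.393 i$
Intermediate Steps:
$l{\left(J \right)} = 14$ ($l{\left(J \right)} = \left(-2\right) \left(-7\right) = 14$)
$\sqrt{l{\left(-135 \right)} - 1488} = \sqrt{14 - 1488} = \sqrt{-1474} = i \sqrt{1474}$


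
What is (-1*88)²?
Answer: 7744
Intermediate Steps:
(-1*88)² = (-88)² = 7744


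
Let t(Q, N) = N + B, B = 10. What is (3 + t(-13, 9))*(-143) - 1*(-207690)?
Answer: 204544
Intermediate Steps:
t(Q, N) = 10 + N (t(Q, N) = N + 10 = 10 + N)
(3 + t(-13, 9))*(-143) - 1*(-207690) = (3 + (10 + 9))*(-143) - 1*(-207690) = (3 + 19)*(-143) + 207690 = 22*(-143) + 207690 = -3146 + 207690 = 204544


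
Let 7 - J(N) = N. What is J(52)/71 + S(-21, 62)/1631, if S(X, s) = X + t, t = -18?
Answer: -76164/115801 ≈ -0.65771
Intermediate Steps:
J(N) = 7 - N
S(X, s) = -18 + X (S(X, s) = X - 18 = -18 + X)
J(52)/71 + S(-21, 62)/1631 = (7 - 1*52)/71 + (-18 - 21)/1631 = (7 - 52)*(1/71) - 39*1/1631 = -45*1/71 - 39/1631 = -45/71 - 39/1631 = -76164/115801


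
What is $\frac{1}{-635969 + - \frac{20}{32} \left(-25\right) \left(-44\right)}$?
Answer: $- \frac{2}{1273313} \approx -1.5707 \cdot 10^{-6}$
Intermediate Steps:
$\frac{1}{-635969 + - \frac{20}{32} \left(-25\right) \left(-44\right)} = \frac{1}{-635969 + \left(-20\right) \frac{1}{32} \left(-25\right) \left(-44\right)} = \frac{1}{-635969 + \left(- \frac{5}{8}\right) \left(-25\right) \left(-44\right)} = \frac{1}{-635969 + \frac{125}{8} \left(-44\right)} = \frac{1}{-635969 - \frac{1375}{2}} = \frac{1}{- \frac{1273313}{2}} = - \frac{2}{1273313}$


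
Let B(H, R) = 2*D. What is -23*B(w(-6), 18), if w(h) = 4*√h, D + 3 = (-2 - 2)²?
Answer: -598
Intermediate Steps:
D = 13 (D = -3 + (-2 - 2)² = -3 + (-4)² = -3 + 16 = 13)
B(H, R) = 26 (B(H, R) = 2*13 = 26)
-23*B(w(-6), 18) = -23*26 = -598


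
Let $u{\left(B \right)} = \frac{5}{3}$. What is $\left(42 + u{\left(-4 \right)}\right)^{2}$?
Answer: $\frac{17161}{9} \approx 1906.8$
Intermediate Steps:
$u{\left(B \right)} = \frac{5}{3}$ ($u{\left(B \right)} = 5 \cdot \frac{1}{3} = \frac{5}{3}$)
$\left(42 + u{\left(-4 \right)}\right)^{2} = \left(42 + \frac{5}{3}\right)^{2} = \left(\frac{131}{3}\right)^{2} = \frac{17161}{9}$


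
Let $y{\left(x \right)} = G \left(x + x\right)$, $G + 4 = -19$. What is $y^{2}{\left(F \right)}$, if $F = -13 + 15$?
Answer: $8464$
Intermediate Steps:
$G = -23$ ($G = -4 - 19 = -23$)
$F = 2$
$y{\left(x \right)} = - 46 x$ ($y{\left(x \right)} = - 23 \left(x + x\right) = - 23 \cdot 2 x = - 46 x$)
$y^{2}{\left(F \right)} = \left(\left(-46\right) 2\right)^{2} = \left(-92\right)^{2} = 8464$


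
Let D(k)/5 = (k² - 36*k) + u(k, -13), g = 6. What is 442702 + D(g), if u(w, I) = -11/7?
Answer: 3092559/7 ≈ 4.4179e+5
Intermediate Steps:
u(w, I) = -11/7 (u(w, I) = -11*⅐ = -11/7)
D(k) = -55/7 - 180*k + 5*k² (D(k) = 5*((k² - 36*k) - 11/7) = 5*(-11/7 + k² - 36*k) = -55/7 - 180*k + 5*k²)
442702 + D(g) = 442702 + (-55/7 - 180*6 + 5*6²) = 442702 + (-55/7 - 1080 + 5*36) = 442702 + (-55/7 - 1080 + 180) = 442702 - 6355/7 = 3092559/7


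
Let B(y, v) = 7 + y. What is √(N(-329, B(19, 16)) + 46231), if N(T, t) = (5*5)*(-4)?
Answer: √46131 ≈ 214.78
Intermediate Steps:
N(T, t) = -100 (N(T, t) = 25*(-4) = -100)
√(N(-329, B(19, 16)) + 46231) = √(-100 + 46231) = √46131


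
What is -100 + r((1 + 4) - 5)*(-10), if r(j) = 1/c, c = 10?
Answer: -101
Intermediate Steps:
r(j) = 1/10
-100 + r((1 + 4) - 5)*(-10) = -100 + (1/10)*(-10) = -100 - 1 = -101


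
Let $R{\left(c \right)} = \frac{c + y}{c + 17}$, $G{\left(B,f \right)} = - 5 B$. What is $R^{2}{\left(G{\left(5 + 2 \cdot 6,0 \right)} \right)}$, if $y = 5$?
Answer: $\frac{400}{289} \approx 1.3841$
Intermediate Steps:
$R{\left(c \right)} = \frac{5 + c}{17 + c}$ ($R{\left(c \right)} = \frac{c + 5}{c + 17} = \frac{5 + c}{17 + c}$)
$R^{2}{\left(G{\left(5 + 2 \cdot 6,0 \right)} \right)} = \left(\frac{5 - 5 \left(5 + 2 \cdot 6\right)}{17 - 5 \left(5 + 2 \cdot 6\right)}\right)^{2} = \left(\frac{5 - 5 \left(5 + 12\right)}{17 - 5 \left(5 + 12\right)}\right)^{2} = \left(\frac{5 - 85}{17 - 85}\right)^{2} = \left(\frac{1}{-68} \left(-80\right)\right)^{2} = \left(\left(- \frac{1}{68}\right) \left(-80\right)\right)^{2} = \left(\frac{20}{17}\right)^{2} = \frac{400}{289}$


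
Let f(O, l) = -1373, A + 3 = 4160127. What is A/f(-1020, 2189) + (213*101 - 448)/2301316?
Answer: -9573731000939/3159706868 ≈ -3029.9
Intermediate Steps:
A = 4160124 (A = -3 + 4160127 = 4160124)
A/f(-1020, 2189) + (213*101 - 448)/2301316 = 4160124/(-1373) + (213*101 - 448)/2301316 = 4160124*(-1/1373) + (21513 - 448)*(1/2301316) = -4160124/1373 + 21065*(1/2301316) = -4160124/1373 + 21065/2301316 = -9573731000939/3159706868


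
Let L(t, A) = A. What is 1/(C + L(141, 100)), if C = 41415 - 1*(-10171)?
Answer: 1/51686 ≈ 1.9348e-5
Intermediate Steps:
C = 51586 (C = 41415 + 10171 = 51586)
1/(C + L(141, 100)) = 1/(51586 + 100) = 1/51686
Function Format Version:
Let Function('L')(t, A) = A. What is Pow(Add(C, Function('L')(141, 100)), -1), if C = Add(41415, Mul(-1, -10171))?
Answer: Rational(1, 51686) ≈ 1.9348e-5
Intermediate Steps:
C = 51586 (C = Add(41415, 10171) = 51586)
Pow(Add(C, Function('L')(141, 100)), -1) = Pow(Add(51586, 100), -1) = Pow(51686, -1) = Rational(1, 51686)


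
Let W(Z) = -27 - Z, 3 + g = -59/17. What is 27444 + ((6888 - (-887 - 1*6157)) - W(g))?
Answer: 703741/17 ≈ 41397.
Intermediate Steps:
g = -110/17 (g = -3 - 59/17 = -110/17 ≈ -6.4706)
27444 + ((6888 - (-887 - 1*6157)) - W(g)) = 27444 + ((6888 - (-887 - 1*6157)) - (-27 - 1*(-110/17))) = 27444 + ((6888 - (-887 - 6157)) - (-27 + 110/17)) = 27444 + ((6888 - 1*(-7044)) - 1*(-349/17)) = 27444 + ((6888 + 7044) + 349/17) = 27444 + (13932 + 349/17) = 27444 + 237193/17 = 703741/17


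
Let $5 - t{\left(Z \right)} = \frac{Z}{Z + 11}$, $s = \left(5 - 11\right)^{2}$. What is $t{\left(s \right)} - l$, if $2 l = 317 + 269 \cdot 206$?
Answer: $- \frac{2618959}{94} \approx -27861.0$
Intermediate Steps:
$l = \frac{55731}{2}$ ($l = \frac{317 + 269 \cdot 206}{2} = \frac{317 + 55414}{2} = \frac{1}{2} \cdot 55731 = \frac{55731}{2} \approx 27866.0$)
$s = 36$ ($s = \left(-6\right)^{2} = 36$)
$t{\left(Z \right)} = 5 - \frac{Z}{11 + Z}$ ($t{\left(Z \right)} = 5 - \frac{Z}{Z + 11} = 5 - \frac{Z}{11 + Z}$)
$t{\left(s \right)} - l = \frac{55 + 4 \cdot 36}{11 + 36} - \frac{55731}{2} = \frac{55 + 144}{47} - \frac{55731}{2} = \frac{1}{47} \cdot 199 - \frac{55731}{2} = \frac{199}{47} - \frac{55731}{2} = - \frac{2618959}{94}$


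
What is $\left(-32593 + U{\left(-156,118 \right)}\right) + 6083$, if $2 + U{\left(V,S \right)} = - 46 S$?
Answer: $-31940$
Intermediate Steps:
$U{\left(V,S \right)} = -2 - 46 S$
$\left(-32593 + U{\left(-156,118 \right)}\right) + 6083 = \left(-32593 - 5430\right) + 6083 = -38023 + 6083 = -31940$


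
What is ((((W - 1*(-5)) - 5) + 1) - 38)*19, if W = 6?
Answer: -589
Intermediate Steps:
((((W - 1*(-5)) - 5) + 1) - 38)*19 = ((((6 - 1*(-5)) - 5) + 1) - 38)*19 = ((((6 + 5) - 5) + 1) - 38)*19 = (((11 - 5) + 1) - 38)*19 = ((6 + 1) - 38)*19 = (7 - 38)*19 = -31*19 = -589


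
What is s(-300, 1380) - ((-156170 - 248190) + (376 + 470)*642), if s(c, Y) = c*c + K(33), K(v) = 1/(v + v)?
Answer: -3218951/66 ≈ -48772.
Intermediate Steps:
K(v) = 1/(2*v)
s(c, Y) = 1/66 + c² (s(c, Y) = c*c + (½)/33 = c² + (½)*(1/33) = c² + 1/66 = 1/66 + c²)
s(-300, 1380) - ((-156170 - 248190) + (376 + 470)*642) = (1/66 + (-300)²) - ((-156170 - 248190) + (376 + 470)*642) = (1/66 + 90000) - (-404360 + 846*642) = 5940001/66 - (-404360 + 543132) = 5940001/66 - 1*138772 = 5940001/66 - 138772 = -3218951/66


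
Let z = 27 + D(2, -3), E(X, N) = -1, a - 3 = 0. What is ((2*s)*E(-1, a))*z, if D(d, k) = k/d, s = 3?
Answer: -153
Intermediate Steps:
a = 3 (a = 3 + 0 = 3)
z = 51/2 (z = 27 - 3/2 = 51/2 ≈ 25.500)
((2*s)*E(-1, a))*z = ((2*3)*(-1))*(51/2) = (6*(-1))*(51/2) = -6*51/2 = -153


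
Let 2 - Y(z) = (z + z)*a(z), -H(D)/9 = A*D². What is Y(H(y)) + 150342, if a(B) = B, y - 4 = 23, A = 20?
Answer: -34437226456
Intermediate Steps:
y = 27 (y = 4 + 23 = 27)
H(D) = -180*D²
Y(z) = 2 - 2*z² (Y(z) = 2 - (z + z)*z = 2 - 2*z*z = 2 - 2*z²)
Y(H(y)) + 150342 = (2 - 2*(-180*27²)²) + 150342 = (2 - 2*(-180*729)²) + 150342 = (2 - 2*(-131220)²) + 150342 = (2 - 2*17218688400) + 150342 = (2 - 34437376800) + 150342 = -34437376798 + 150342 = -34437226456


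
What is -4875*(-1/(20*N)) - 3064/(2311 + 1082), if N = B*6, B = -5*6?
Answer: -122539/54288 ≈ -2.2572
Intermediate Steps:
B = -30
N = -180 (N = -30*6 = -180)
-4875*(-1/(20*N)) - 3064/(2311 + 1082) = -4875/((-180*(-20))) - 3064/(2311 + 1082) = -4875/3600 - 3064/3393 = -4875*1/3600 - 3064*1/3393 = -65/48 - 3064/3393 = -122539/54288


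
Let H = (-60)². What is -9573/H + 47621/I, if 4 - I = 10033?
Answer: -29715913/4011600 ≈ -7.4075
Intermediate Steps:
I = -10029 (I = 4 - 1*10033 = 4 - 10033 = -10029)
H = 3600
-9573/H + 47621/I = -9573/3600 + 47621/(-10029) = -9573*1/3600 + 47621*(-1/10029) = -3191/1200 - 47621/10029 = -29715913/4011600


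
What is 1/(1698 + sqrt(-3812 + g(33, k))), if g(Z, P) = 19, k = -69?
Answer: 1698/2886997 - I*sqrt(3793)/2886997 ≈ 0.00058815 - 2.1333e-5*I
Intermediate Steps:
1/(1698 + sqrt(-3812 + g(33, k))) = 1/(1698 + sqrt(-3812 + 19)) = 1/(1698 + sqrt(-3793)) = 1/(1698 + I*sqrt(3793))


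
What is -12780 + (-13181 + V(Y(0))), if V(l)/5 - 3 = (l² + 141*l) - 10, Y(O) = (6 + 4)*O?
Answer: -25996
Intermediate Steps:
Y(O) = 10*O
V(l) = -35 + 5*l² + 705*l (V(l) = 15 + 5*((l² + 141*l) - 10) = 15 + 5*(-10 + l² + 141*l) = 15 + (-50 + 5*l² + 705*l) = -35 + 5*l² + 705*l)
-12780 + (-13181 + V(Y(0))) = -12780 + (-13181 + (-35 + 5*(10*0)² + 705*(10*0))) = -12780 + (-13181 + (-35 + 5*0² + 705*0)) = -12780 + (-13181 + (-35 + 5*0 + 0)) = -12780 + (-13181 + (-35 + 0 + 0)) = -12780 + (-13181 - 35) = -12780 - 13216 = -25996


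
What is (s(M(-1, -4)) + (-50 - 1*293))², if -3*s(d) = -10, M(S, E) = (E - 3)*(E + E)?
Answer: 1038361/9 ≈ 1.1537e+5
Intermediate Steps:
M(S, E) = 2*E*(-3 + E) (M(S, E) = (-3 + E)*(2*E) = 2*E*(-3 + E))
s(d) = 10/3 (s(d) = -⅓*(-10) = 10/3)
(s(M(-1, -4)) + (-50 - 1*293))² = (10/3 + (-50 - 1*293))² = (10/3 + (-50 - 293))² = (10/3 - 343)² = (-1019/3)² = 1038361/9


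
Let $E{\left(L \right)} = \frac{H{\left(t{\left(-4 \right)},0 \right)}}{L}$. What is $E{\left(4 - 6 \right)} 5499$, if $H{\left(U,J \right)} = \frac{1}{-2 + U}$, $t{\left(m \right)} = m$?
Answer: $\frac{1833}{4} \approx 458.25$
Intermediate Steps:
$E{\left(L \right)} = - \frac{1}{6 L}$ ($E{\left(L \right)} = \frac{1}{\left(-2 - 4\right) L} = \frac{1}{\left(-6\right) L} = - \frac{1}{6 L}$)
$E{\left(4 - 6 \right)} 5499 = - \frac{1}{6 \left(4 - 6\right)} 5499 = - \frac{1}{6 \left(-2\right)} 5499 = \left(- \frac{1}{6}\right) \left(- \frac{1}{2}\right) 5499 = \frac{1}{12} \cdot 5499 = \frac{1833}{4}$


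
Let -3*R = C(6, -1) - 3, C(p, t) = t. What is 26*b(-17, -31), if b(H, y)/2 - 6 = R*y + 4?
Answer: -4888/3 ≈ -1629.3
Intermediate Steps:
R = 4/3 (R = -(-1 - 3)/3 = -⅓*(-4) = 4/3 ≈ 1.3333)
b(H, y) = 20 + 8*y/3 (b(H, y) = 12 + 2*(4*y/3 + 4) = 12 + 2*(4 + 4*y/3) = 12 + (8 + 8*y/3) = 20 + 8*y/3)
26*b(-17, -31) = 26*(20 + (8/3)*(-31)) = 26*(20 - 248/3) = 26*(-188/3) = -4888/3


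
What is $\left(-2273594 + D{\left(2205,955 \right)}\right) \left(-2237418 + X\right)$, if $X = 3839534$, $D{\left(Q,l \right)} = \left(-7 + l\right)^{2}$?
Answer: $-2202733267240$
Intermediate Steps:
$\left(-2273594 + D{\left(2205,955 \right)}\right) \left(-2237418 + X\right) = \left(-2273594 + \left(-7 + 955\right)^{2}\right) \left(-2237418 + 3839534\right) = \left(-2273594 + 948^{2}\right) 1602116 = \left(-2273594 + 898704\right) 1602116 = \left(-1374890\right) 1602116 = -2202733267240$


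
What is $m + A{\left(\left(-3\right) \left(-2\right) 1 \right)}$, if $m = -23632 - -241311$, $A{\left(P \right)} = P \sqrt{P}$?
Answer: $217679 + 6 \sqrt{6} \approx 2.1769 \cdot 10^{5}$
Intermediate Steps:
$A{\left(P \right)} = P^{\frac{3}{2}}$
$m = 217679$ ($m = -23632 + 241311 = 217679$)
$m + A{\left(\left(-3\right) \left(-2\right) 1 \right)} = 217679 + \left(\left(-3\right) \left(-2\right) 1\right)^{\frac{3}{2}} = 217679 + \left(6 \cdot 1\right)^{\frac{3}{2}} = 217679 + 6^{\frac{3}{2}} = 217679 + 6 \sqrt{6}$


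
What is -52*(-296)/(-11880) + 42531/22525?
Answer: 3964087/6689925 ≈ 0.59255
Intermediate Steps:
-52*(-296)/(-11880) + 42531/22525 = 15392*(-1/11880) + 42531*(1/22525) = -1924/1485 + 42531/22525 = 3964087/6689925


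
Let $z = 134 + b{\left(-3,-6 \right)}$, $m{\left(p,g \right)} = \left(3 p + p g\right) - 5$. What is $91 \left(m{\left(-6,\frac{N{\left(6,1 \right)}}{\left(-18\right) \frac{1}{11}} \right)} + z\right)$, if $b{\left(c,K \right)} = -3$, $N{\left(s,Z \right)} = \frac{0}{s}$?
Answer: $9828$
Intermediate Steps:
$N{\left(s,Z \right)} = 0$
$m{\left(p,g \right)} = -5 + 3 p + g p$ ($m{\left(p,g \right)} = \left(3 p + g p\right) - 5 = -5 + 3 p + g p$)
$z = 131$ ($z = 134 - 3 = 131$)
$91 \left(m{\left(-6,\frac{N{\left(6,1 \right)}}{\left(-18\right) \frac{1}{11}} \right)} + z\right) = 91 \left(\left(-5 + 3 \left(-6\right) + \frac{0}{\left(-18\right) \frac{1}{11}} \left(-6\right)\right) + 131\right) = 91 \left(\left(-5 - 18 + \frac{0}{\left(-18\right) \frac{1}{11}} \left(-6\right)\right) + 131\right) = 91 \left(\left(-5 - 18 + \frac{0}{- \frac{18}{11}} \left(-6\right)\right) + 131\right) = 91 \left(\left(-5 - 18 + 0 \left(- \frac{11}{18}\right) \left(-6\right)\right) + 131\right) = 91 \left(\left(-5 - 18 + 0 \left(-6\right)\right) + 131\right) = 91 \left(\left(-5 - 18 + 0\right) + 131\right) = 91 \left(-23 + 131\right) = 91 \cdot 108 = 9828$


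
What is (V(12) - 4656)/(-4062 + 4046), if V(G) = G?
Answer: 1161/4 ≈ 290.25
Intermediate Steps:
(V(12) - 4656)/(-4062 + 4046) = (12 - 4656)/(-4062 + 4046) = -4644/(-16) = -4644*(-1/16) = 1161/4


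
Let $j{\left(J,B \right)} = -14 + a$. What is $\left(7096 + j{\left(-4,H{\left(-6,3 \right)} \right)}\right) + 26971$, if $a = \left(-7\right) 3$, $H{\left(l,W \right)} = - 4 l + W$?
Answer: $34032$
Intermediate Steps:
$H{\left(l,W \right)} = W - 4 l$
$a = -21$
$j{\left(J,B \right)} = -35$ ($j{\left(J,B \right)} = -14 - 21 = -35$)
$\left(7096 + j{\left(-4,H{\left(-6,3 \right)} \right)}\right) + 26971 = \left(7096 - 35\right) + 26971 = 7061 + 26971 = 34032$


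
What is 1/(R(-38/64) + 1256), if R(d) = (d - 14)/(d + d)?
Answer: 38/48195 ≈ 0.00078846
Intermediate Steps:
R(d) = (-14 + d)/(2*d) (R(d) = (-14 + d)/((2*d)) = (-14 + d)*(1/(2*d)) = (-14 + d)/(2*d))
1/(R(-38/64) + 1256) = 1/((-14 - 38/64)/(2*((-38/64))) + 1256) = 1/((-14 - 38*1/64)/(2*((-38*1/64))) + 1256) = 1/((-14 - 19/32)/(2*(-19/32)) + 1256) = 1/((½)*(-32/19)*(-467/32) + 1256) = 1/(467/38 + 1256) = 1/(48195/38) = 38/48195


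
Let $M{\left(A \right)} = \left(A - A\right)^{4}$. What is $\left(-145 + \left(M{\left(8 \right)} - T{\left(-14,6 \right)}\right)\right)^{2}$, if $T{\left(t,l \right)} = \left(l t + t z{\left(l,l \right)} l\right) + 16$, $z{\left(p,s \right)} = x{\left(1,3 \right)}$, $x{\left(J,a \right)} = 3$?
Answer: $30625$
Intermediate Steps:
$M{\left(A \right)} = 0$ ($M{\left(A \right)} = 0^{4} = 0$)
$z{\left(p,s \right)} = 3$
$T{\left(t,l \right)} = 16 + 4 l t$ ($T{\left(t,l \right)} = \left(l t + t 3 l\right) + 16 = \left(l t + 3 t l\right) + 16 = \left(l t + 3 l t\right) + 16 = 4 l t + 16 = 16 + 4 l t$)
$\left(-145 + \left(M{\left(8 \right)} - T{\left(-14,6 \right)}\right)\right)^{2} = \left(-145 - \left(16 + 4 \cdot 6 \left(-14\right)\right)\right)^{2} = \left(-145 + \left(0 - \left(16 - 336\right)\right)\right)^{2} = \left(-145 + \left(0 - -320\right)\right)^{2} = \left(-145 + \left(0 + 320\right)\right)^{2} = \left(-145 + 320\right)^{2} = 175^{2} = 30625$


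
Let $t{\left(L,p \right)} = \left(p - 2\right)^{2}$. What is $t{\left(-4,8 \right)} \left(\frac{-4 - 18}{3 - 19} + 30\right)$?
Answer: $\frac{2259}{2} \approx 1129.5$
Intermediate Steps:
$t{\left(L,p \right)} = \left(-2 + p\right)^{2}$
$t{\left(-4,8 \right)} \left(\frac{-4 - 18}{3 - 19} + 30\right) = \left(-2 + 8\right)^{2} \left(\frac{-4 - 18}{3 - 19} + 30\right) = 6^{2} \left(- \frac{22}{-16} + 30\right) = 36 \left(\left(-22\right) \left(- \frac{1}{16}\right) + 30\right) = 36 \left(\frac{11}{8} + 30\right) = 36 \cdot \frac{251}{8} = \frac{2259}{2}$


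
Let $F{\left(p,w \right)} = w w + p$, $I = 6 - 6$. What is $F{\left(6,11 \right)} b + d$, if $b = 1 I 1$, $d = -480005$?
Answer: $-480005$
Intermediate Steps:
$I = 0$ ($I = 6 - 6 = 0$)
$F{\left(p,w \right)} = p + w^{2}$ ($F{\left(p,w \right)} = w^{2} + p = p + w^{2}$)
$b = 0$ ($b = 1 \cdot 0 \cdot 1 = 0 \cdot 1 = 0$)
$F{\left(6,11 \right)} b + d = \left(6 + 11^{2}\right) 0 - 480005 = \left(6 + 121\right) 0 - 480005 = 127 \cdot 0 - 480005 = 0 - 480005 = -480005$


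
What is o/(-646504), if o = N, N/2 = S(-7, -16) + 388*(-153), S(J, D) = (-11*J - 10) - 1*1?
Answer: 29649/161626 ≈ 0.18344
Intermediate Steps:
S(J, D) = -11 - 11*J (S(J, D) = (-10 - 11*J) - 1 = -11 - 11*J)
N = -118596 (N = 2*((-11 - 11*(-7)) + 388*(-153)) = 2*((-11 + 77) - 59364) = 2*(66 - 59364) = 2*(-59298) = -118596)
o = -118596
o/(-646504) = -118596/(-646504) = -118596*(-1/646504) = 29649/161626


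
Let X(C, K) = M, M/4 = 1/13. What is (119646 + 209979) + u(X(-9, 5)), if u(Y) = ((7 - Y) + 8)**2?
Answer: 55743106/169 ≈ 3.2984e+5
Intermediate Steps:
M = 4/13 ≈ 0.30769
X(C, K) = 4/13
u(Y) = (15 - Y)**2
(119646 + 209979) + u(X(-9, 5)) = (119646 + 209979) + (-15 + 4/13)**2 = 329625 + (-191/13)**2 = 329625 + 36481/169 = 55743106/169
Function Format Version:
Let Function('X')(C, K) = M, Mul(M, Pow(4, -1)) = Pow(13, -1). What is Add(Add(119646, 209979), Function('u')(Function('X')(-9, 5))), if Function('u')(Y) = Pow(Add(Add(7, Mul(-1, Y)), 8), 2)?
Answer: Rational(55743106, 169) ≈ 3.2984e+5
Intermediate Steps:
M = Rational(4, 13) (M = Mul(4, Pow(13, -1)) = Mul(4, Rational(1, 13)) = Rational(4, 13) ≈ 0.30769)
Function('X')(C, K) = Rational(4, 13)
Function('u')(Y) = Pow(Add(15, Mul(-1, Y)), 2)
Add(Add(119646, 209979), Function('u')(Function('X')(-9, 5))) = Add(Add(119646, 209979), Pow(Add(-15, Rational(4, 13)), 2)) = Add(329625, Pow(Rational(-191, 13), 2)) = Add(329625, Rational(36481, 169)) = Rational(55743106, 169)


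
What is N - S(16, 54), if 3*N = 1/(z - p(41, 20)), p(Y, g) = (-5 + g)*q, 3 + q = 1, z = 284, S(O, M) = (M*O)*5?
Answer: -4069439/942 ≈ -4320.0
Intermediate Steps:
S(O, M) = 5*M*O
q = -2 (q = -3 + 1 = -2)
p(Y, g) = 10 - 2*g (p(Y, g) = (-5 + g)*(-2) = 10 - 2*g)
N = 1/942 (N = 1/(3*(284 - (10 - 2*20))) = 1/(3*(284 - (10 - 40))) = 1/(3*(284 - 1*(-30))) = 1/(3*(284 + 30)) = (⅓)/314 = (⅓)*(1/314) = 1/942 ≈ 0.0010616)
N - S(16, 54) = 1/942 - 5*54*16 = 1/942 - 1*4320 = 1/942 - 4320 = -4069439/942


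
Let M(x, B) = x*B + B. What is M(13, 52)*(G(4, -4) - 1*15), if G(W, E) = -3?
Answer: -13104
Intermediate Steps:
M(x, B) = B + B*x (M(x, B) = B*x + B = B + B*x)
M(13, 52)*(G(4, -4) - 1*15) = (52*(1 + 13))*(-3 - 1*15) = (52*14)*(-3 - 15) = 728*(-18) = -13104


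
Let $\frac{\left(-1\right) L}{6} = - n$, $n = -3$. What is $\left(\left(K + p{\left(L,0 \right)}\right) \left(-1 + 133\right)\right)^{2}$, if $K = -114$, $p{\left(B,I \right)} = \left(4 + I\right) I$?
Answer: $226442304$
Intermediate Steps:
$L = -18$ ($L = - 6 \left(\left(-1\right) \left(-3\right)\right) = \left(-6\right) 3 = -18$)
$p{\left(B,I \right)} = I \left(4 + I\right)$
$\left(\left(K + p{\left(L,0 \right)}\right) \left(-1 + 133\right)\right)^{2} = \left(\left(-114 + 0 \left(4 + 0\right)\right) \left(-1 + 133\right)\right)^{2} = \left(\left(-114 + 0 \cdot 4\right) 132\right)^{2} = \left(\left(-114 + 0\right) 132\right)^{2} = \left(\left(-114\right) 132\right)^{2} = \left(-15048\right)^{2} = 226442304$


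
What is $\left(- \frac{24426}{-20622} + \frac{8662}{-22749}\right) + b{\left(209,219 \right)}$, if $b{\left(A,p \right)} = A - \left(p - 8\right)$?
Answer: $- \frac{93536741}{78188313} \approx -1.1963$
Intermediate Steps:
$b{\left(A,p \right)} = 8 + A - p$ ($b{\left(A,p \right)} = A - \left(p - 8\right) = A - \left(-8 + p\right) = 8 + A - p$)
$\left(- \frac{24426}{-20622} + \frac{8662}{-22749}\right) + b{\left(209,219 \right)} = \left(- \frac{24426}{-20622} + \frac{8662}{-22749}\right) + \left(8 + 209 - 219\right) = \left(\left(-24426\right) \left(- \frac{1}{20622}\right) + 8662 \left(- \frac{1}{22749}\right)\right) + \left(8 + 209 - 219\right) = \left(\frac{4071}{3437} - \frac{8662}{22749}\right) - 2 = \frac{62839885}{78188313} - 2 = - \frac{93536741}{78188313}$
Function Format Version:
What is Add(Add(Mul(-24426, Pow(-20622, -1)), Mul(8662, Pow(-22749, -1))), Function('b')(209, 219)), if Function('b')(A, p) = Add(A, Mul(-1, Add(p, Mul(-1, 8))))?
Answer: Rational(-93536741, 78188313) ≈ -1.1963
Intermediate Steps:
Function('b')(A, p) = Add(8, A, Mul(-1, p)) (Function('b')(A, p) = Add(A, Mul(-1, Add(p, -8))) = Add(A, Mul(-1, Add(-8, p))) = Add(A, Add(8, Mul(-1, p))) = Add(8, A, Mul(-1, p)))
Add(Add(Mul(-24426, Pow(-20622, -1)), Mul(8662, Pow(-22749, -1))), Function('b')(209, 219)) = Add(Add(Mul(-24426, Pow(-20622, -1)), Mul(8662, Pow(-22749, -1))), Add(8, 209, Mul(-1, 219))) = Add(Add(Mul(-24426, Rational(-1, 20622)), Mul(8662, Rational(-1, 22749))), Add(8, 209, -219)) = Add(Add(Rational(4071, 3437), Rational(-8662, 22749)), -2) = Add(Rational(62839885, 78188313), -2) = Rational(-93536741, 78188313)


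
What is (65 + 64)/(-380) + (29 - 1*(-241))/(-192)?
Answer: -5307/3040 ≈ -1.7457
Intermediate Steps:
(65 + 64)/(-380) + (29 - 1*(-241))/(-192) = 129*(-1/380) + (29 + 241)*(-1/192) = -129/380 + 270*(-1/192) = -129/380 - 45/32 = -5307/3040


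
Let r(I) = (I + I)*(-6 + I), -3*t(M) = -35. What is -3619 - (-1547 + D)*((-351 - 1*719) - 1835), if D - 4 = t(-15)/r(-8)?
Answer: -430644739/96 ≈ -4.4859e+6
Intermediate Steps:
t(M) = 35/3 (t(M) = -⅓*(-35) = 35/3)
r(I) = 2*I*(-6 + I) (r(I) = (2*I)*(-6 + I) = 2*I*(-6 + I))
D = 389/96 (D = 4 + 35/(3*((2*(-8)*(-6 - 8)))) = 4 + 35/(3*((2*(-8)*(-14)))) = 4 + (35/3)/224 = 4 + (35/3)*(1/224) = 4 + 5/96 = 389/96 ≈ 4.0521)
-3619 - (-1547 + D)*((-351 - 1*719) - 1835) = -3619 - (-1547 + 389/96)*((-351 - 1*719) - 1835) = -3619 - (-148123)*((-351 - 719) - 1835)/96 = -3619 - (-148123)*(-1070 - 1835)/96 = -3619 - (-148123)*(-2905)/96 = -3619 - 1*430297315/96 = -3619 - 430297315/96 = -430644739/96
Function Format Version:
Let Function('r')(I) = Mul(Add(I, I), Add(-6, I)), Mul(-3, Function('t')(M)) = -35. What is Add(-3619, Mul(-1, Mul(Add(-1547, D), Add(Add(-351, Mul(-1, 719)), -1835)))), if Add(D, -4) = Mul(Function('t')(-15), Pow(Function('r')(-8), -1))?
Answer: Rational(-430644739, 96) ≈ -4.4859e+6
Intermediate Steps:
Function('t')(M) = Rational(35, 3) (Function('t')(M) = Mul(Rational(-1, 3), -35) = Rational(35, 3))
Function('r')(I) = Mul(2, I, Add(-6, I)) (Function('r')(I) = Mul(Mul(2, I), Add(-6, I)) = Mul(2, I, Add(-6, I)))
D = Rational(389, 96) (D = Add(4, Mul(Rational(35, 3), Pow(Mul(2, -8, Add(-6, -8)), -1))) = Add(4, Mul(Rational(35, 3), Pow(Mul(2, -8, -14), -1))) = Add(4, Mul(Rational(35, 3), Pow(224, -1))) = Add(4, Mul(Rational(35, 3), Rational(1, 224))) = Add(4, Rational(5, 96)) = Rational(389, 96) ≈ 4.0521)
Add(-3619, Mul(-1, Mul(Add(-1547, D), Add(Add(-351, Mul(-1, 719)), -1835)))) = Add(-3619, Mul(-1, Mul(Add(-1547, Rational(389, 96)), Add(Add(-351, Mul(-1, 719)), -1835)))) = Add(-3619, Mul(-1, Mul(Rational(-148123, 96), Add(Add(-351, -719), -1835)))) = Add(-3619, Mul(-1, Mul(Rational(-148123, 96), Add(-1070, -1835)))) = Add(-3619, Mul(-1, Mul(Rational(-148123, 96), -2905))) = Add(-3619, Mul(-1, Rational(430297315, 96))) = Add(-3619, Rational(-430297315, 96)) = Rational(-430644739, 96)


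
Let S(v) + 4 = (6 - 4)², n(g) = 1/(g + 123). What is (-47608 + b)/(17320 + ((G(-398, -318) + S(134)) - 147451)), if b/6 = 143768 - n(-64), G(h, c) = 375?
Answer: -24042497/3827802 ≈ -6.2810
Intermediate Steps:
n(g) = 1/(123 + g)
S(v) = 0 (S(v) = -4 + (6 - 4)² = -4 + 2² = -4 + 4 = 0)
b = 50893866/59 (b = 6*(143768 - 1/(123 - 64)) = 6*(143768 - 1/59) = 6*(8482311/59) = 50893866/59 ≈ 8.6261e+5)
(-47608 + b)/(17320 + ((G(-398, -318) + S(134)) - 147451)) = (-47608 + 50893866/59)/(17320 + ((375 + 0) - 147451)) = 48084994/(59*(17320 + (375 - 147451))) = 48084994/(59*(17320 - 147076)) = (48084994/59)/(-129756) = (48084994/59)*(-1/129756) = -24042497/3827802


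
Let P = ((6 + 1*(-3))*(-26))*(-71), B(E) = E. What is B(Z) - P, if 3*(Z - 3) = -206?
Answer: -16811/3 ≈ -5603.7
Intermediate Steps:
Z = -197/3 (Z = 3 + (⅓)*(-206) = 3 - 206/3 = -197/3 ≈ -65.667)
P = 5538 (P = ((6 - 3)*(-26))*(-71) = (3*(-26))*(-71) = -78*(-71) = 5538)
B(Z) - P = -197/3 - 1*5538 = -197/3 - 5538 = -16811/3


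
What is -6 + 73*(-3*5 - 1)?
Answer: -1174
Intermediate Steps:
-6 + 73*(-3*5 - 1) = -6 + 73*(-15 - 1) = -6 + 73*(-16) = -6 - 1168 = -1174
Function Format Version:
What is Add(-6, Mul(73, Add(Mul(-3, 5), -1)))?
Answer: -1174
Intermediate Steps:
Add(-6, Mul(73, Add(Mul(-3, 5), -1))) = Add(-6, Mul(73, Add(-15, -1))) = Add(-6, Mul(73, -16)) = Add(-6, -1168) = -1174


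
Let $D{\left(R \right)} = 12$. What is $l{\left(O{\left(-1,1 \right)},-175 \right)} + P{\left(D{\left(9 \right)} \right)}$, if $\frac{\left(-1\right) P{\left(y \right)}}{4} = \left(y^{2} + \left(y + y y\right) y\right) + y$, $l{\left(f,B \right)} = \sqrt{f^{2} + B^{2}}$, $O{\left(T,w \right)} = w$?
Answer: $-8112 + \sqrt{30626} \approx -7937.0$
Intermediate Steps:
$l{\left(f,B \right)} = \sqrt{B^{2} + f^{2}}$
$P{\left(y \right)} = - 4 y - 4 y^{2} - 4 y \left(y + y^{2}\right)$ ($P{\left(y \right)} = - 4 \left(\left(y^{2} + \left(y + y y\right) y\right) + y\right) = - 4 \left(\left(y^{2} + \left(y + y^{2}\right) y\right) + y\right) = - 4 \left(\left(y^{2} + y \left(y + y^{2}\right)\right) + y\right) = - 4 \left(y + y^{2} + y \left(y + y^{2}\right)\right) = - 4 y - 4 y^{2} - 4 y \left(y + y^{2}\right)$)
$l{\left(O{\left(-1,1 \right)},-175 \right)} + P{\left(D{\left(9 \right)} \right)} = \sqrt{\left(-175\right)^{2} + 1^{2}} - 48 \left(1 + 12^{2} + 2 \cdot 12\right) = \sqrt{30625 + 1} - 48 \left(1 + 144 + 24\right) = \sqrt{30626} - 48 \cdot 169 = \sqrt{30626} - 8112 = -8112 + \sqrt{30626}$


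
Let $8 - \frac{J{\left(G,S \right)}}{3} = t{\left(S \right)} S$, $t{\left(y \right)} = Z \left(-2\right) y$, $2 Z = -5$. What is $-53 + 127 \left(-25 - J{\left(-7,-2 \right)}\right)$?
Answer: $1344$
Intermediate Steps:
$Z = - \frac{5}{2}$ ($Z = \frac{1}{2} \left(-5\right) = - \frac{5}{2} \approx -2.5$)
$t{\left(y \right)} = 5 y$ ($t{\left(y \right)} = \left(- \frac{5}{2}\right) \left(-2\right) y = 5 y$)
$J{\left(G,S \right)} = 24 - 15 S^{2}$ ($J{\left(G,S \right)} = 24 - 3 \cdot 5 S S = 24 - 3 \cdot 5 S^{2} = 24 - 15 S^{2}$)
$-53 + 127 \left(-25 - J{\left(-7,-2 \right)}\right) = -53 + 127 \left(-25 - \left(24 - 15 \left(-2\right)^{2}\right)\right) = -53 + 127 \left(-25 - \left(24 - 60\right)\right) = -53 + 127 \left(-25 - -36\right) = -53 + 127 \left(-25 + 36\right) = -53 + 127 \cdot 11 = -53 + 1397 = 1344$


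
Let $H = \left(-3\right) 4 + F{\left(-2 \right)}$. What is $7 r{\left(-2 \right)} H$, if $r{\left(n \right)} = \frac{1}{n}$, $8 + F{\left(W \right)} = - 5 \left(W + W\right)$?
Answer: $0$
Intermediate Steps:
$F{\left(W \right)} = -8 - 10 W$ ($F{\left(W \right)} = -8 - 5 \left(W + W\right) = -8 - 5 \cdot 2 W = -8 - 10 W$)
$H = 0$ ($H = \left(-3\right) 4 - -12 = -12 + \left(-8 + 20\right) = -12 + 12 = 0$)
$7 r{\left(-2 \right)} H = \frac{7}{-2} \cdot 0 = 7 \left(- \frac{1}{2}\right) 0 = \left(- \frac{7}{2}\right) 0 = 0$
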